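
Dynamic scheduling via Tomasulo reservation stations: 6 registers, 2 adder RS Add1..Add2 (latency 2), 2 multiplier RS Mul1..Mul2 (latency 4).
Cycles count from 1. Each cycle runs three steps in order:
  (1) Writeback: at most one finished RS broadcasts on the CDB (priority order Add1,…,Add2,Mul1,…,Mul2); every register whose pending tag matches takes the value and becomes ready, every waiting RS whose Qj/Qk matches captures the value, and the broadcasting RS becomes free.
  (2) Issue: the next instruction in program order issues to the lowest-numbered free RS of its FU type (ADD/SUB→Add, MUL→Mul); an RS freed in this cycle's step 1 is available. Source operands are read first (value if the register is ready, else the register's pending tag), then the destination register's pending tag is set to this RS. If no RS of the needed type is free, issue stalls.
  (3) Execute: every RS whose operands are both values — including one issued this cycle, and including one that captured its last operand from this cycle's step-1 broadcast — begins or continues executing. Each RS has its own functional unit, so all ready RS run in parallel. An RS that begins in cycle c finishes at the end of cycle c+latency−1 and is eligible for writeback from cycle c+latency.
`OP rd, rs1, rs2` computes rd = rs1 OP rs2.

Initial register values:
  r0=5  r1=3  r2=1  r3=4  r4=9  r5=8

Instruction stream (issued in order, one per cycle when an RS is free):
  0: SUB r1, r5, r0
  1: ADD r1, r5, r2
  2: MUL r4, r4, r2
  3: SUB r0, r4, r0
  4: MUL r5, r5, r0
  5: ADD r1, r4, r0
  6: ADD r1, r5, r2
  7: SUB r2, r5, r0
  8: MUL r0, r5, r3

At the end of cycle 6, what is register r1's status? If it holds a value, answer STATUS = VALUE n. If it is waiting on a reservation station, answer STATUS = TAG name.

STATUS = TAG Add2

cycle 1: issue SUB r1<-Add1 // r0:5,r1:Add1,r2:1,r3:4,r4:9,r5:8
cycle 2: issue ADD r1<-Add2 // r0:5,r1:Add2,r2:1,r3:4,r4:9,r5:8
cycle 3: CDB Add1=3; issue MUL r4<-Mul1 // r0:5,r1:Add2,r2:1,r3:4,r4:Mul1,r5:8
cycle 4: CDB Add2=9; issue SUB r0<-Add1 // r0:Add1,r1:9,r2:1,r3:4,r4:Mul1,r5:8
cycle 5: issue MUL r5<-Mul2 // r0:Add1,r1:9,r2:1,r3:4,r4:Mul1,r5:Mul2
cycle 6: issue ADD r1<-Add2 // r0:Add1,r1:Add2,r2:1,r3:4,r4:Mul1,r5:Mul2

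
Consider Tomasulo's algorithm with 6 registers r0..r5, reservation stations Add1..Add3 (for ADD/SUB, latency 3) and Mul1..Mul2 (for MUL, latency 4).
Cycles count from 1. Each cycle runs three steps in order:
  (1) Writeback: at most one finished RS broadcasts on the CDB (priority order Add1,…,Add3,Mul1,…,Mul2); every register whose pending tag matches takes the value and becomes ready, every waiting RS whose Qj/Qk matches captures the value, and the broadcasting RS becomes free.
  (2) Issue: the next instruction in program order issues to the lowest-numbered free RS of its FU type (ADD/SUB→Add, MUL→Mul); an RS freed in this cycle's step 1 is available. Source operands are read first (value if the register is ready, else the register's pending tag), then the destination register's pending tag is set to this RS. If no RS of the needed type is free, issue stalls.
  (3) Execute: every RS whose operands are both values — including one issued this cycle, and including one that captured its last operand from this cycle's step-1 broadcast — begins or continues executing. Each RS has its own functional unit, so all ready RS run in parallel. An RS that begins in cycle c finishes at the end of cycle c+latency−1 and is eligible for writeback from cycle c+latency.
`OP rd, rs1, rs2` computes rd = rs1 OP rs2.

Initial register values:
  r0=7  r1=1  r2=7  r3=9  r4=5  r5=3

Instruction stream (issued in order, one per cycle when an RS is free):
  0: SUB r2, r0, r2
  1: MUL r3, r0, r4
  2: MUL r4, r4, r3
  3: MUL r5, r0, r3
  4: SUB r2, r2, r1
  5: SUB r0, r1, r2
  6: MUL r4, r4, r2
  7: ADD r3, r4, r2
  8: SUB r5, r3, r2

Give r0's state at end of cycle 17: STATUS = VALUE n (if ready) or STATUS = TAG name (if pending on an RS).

cycle 1: issue SUB r2<-Add1 // r0:7,r1:1,r2:Add1,r3:9,r4:5,r5:3
cycle 2: issue MUL r3<-Mul1 // r0:7,r1:1,r2:Add1,r3:Mul1,r4:5,r5:3
cycle 3: issue MUL r4<-Mul2 // r0:7,r1:1,r2:Add1,r3:Mul1,r4:Mul2,r5:3
cycle 4: CDB Add1=0; stall // r0:7,r1:1,r2:0,r3:Mul1,r4:Mul2,r5:3
cycle 5: stall // r0:7,r1:1,r2:0,r3:Mul1,r4:Mul2,r5:3
cycle 6: CDB Mul1=35; issue MUL r5<-Mul1 // r0:7,r1:1,r2:0,r3:35,r4:Mul2,r5:Mul1
cycle 7: issue SUB r2<-Add1 // r0:7,r1:1,r2:Add1,r3:35,r4:Mul2,r5:Mul1
cycle 8: issue SUB r0<-Add2 // r0:Add2,r1:1,r2:Add1,r3:35,r4:Mul2,r5:Mul1
cycle 9: stall // r0:Add2,r1:1,r2:Add1,r3:35,r4:Mul2,r5:Mul1
cycle 10: CDB Add1=-1; stall // r0:Add2,r1:1,r2:-1,r3:35,r4:Mul2,r5:Mul1
cycle 11: CDB Mul1=245; issue MUL r4<-Mul1 // r0:Add2,r1:1,r2:-1,r3:35,r4:Mul1,r5:245
cycle 12: CDB Mul2=175; issue ADD r3<-Add1 // r0:Add2,r1:1,r2:-1,r3:Add1,r4:Mul1,r5:245
cycle 13: CDB Add2=2; issue SUB r5<-Add2 // r0:2,r1:1,r2:-1,r3:Add1,r4:Mul1,r5:Add2
cycle 14: - // r0:2,r1:1,r2:-1,r3:Add1,r4:Mul1,r5:Add2
cycle 15: - // r0:2,r1:1,r2:-1,r3:Add1,r4:Mul1,r5:Add2
cycle 16: CDB Mul1=-175 // r0:2,r1:1,r2:-1,r3:Add1,r4:-175,r5:Add2
cycle 17: - // r0:2,r1:1,r2:-1,r3:Add1,r4:-175,r5:Add2

STATUS = VALUE 2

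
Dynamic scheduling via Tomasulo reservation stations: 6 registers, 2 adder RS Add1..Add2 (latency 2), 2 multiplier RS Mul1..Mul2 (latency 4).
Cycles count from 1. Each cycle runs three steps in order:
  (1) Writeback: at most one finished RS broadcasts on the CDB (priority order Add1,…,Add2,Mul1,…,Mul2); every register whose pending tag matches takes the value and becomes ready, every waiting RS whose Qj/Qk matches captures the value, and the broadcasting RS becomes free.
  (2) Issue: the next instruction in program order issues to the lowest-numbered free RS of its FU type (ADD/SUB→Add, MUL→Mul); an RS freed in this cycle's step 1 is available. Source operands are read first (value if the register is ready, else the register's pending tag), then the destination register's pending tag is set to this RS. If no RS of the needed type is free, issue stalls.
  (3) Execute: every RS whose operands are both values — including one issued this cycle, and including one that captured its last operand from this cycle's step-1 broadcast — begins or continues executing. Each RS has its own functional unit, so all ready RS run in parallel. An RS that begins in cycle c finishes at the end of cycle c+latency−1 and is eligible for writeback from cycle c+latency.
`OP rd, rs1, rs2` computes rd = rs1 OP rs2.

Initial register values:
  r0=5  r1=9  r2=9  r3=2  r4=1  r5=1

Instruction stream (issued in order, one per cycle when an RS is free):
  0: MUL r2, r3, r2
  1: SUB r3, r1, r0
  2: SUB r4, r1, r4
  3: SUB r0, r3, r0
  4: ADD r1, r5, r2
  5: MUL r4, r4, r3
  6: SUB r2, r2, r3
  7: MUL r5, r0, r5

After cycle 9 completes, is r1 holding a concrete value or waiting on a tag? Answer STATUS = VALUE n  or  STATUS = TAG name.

c1: issue MUL r2<-Mul1 | r0:5,r1:9,r2:Mul1,r3:2,r4:1,r5:1
c2: issue SUB r3<-Add1 | r0:5,r1:9,r2:Mul1,r3:Add1,r4:1,r5:1
c3: issue SUB r4<-Add2 | r0:5,r1:9,r2:Mul1,r3:Add1,r4:Add2,r5:1
c4: CDB Add1=4; issue SUB r0<-Add1 | r0:Add1,r1:9,r2:Mul1,r3:4,r4:Add2,r5:1
c5: CDB Add2=8; issue ADD r1<-Add2 | r0:Add1,r1:Add2,r2:Mul1,r3:4,r4:8,r5:1
c6: CDB Add1=-1; issue MUL r4<-Mul2 | r0:-1,r1:Add2,r2:Mul1,r3:4,r4:Mul2,r5:1
c7: CDB Mul1=18; issue SUB r2<-Add1 | r0:-1,r1:Add2,r2:Add1,r3:4,r4:Mul2,r5:1
c8: issue MUL r5<-Mul1 | r0:-1,r1:Add2,r2:Add1,r3:4,r4:Mul2,r5:Mul1
c9: CDB Add1=14 | r0:-1,r1:Add2,r2:14,r3:4,r4:Mul2,r5:Mul1

STATUS = TAG Add2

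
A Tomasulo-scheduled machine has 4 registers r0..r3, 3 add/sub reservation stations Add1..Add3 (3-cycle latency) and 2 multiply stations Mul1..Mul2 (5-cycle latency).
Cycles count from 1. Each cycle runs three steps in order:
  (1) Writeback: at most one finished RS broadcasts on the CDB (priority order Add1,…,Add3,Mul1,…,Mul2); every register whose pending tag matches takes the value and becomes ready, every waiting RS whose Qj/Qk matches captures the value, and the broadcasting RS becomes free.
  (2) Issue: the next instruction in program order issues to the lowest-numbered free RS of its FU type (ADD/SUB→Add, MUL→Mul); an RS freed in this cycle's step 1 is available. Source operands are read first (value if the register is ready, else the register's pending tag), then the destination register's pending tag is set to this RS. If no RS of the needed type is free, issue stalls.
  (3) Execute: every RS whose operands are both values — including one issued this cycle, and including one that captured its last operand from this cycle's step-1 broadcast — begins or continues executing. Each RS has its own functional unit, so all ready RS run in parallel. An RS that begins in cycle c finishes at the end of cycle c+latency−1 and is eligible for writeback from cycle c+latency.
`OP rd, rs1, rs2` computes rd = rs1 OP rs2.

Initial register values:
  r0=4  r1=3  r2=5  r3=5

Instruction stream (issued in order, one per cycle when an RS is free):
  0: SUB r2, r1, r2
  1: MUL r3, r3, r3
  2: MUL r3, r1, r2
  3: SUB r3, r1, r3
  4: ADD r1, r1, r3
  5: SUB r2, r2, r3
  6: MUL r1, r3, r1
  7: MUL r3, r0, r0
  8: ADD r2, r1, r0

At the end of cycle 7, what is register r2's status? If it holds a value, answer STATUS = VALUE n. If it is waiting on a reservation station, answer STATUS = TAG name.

STATUS = TAG Add3

  c1: issue SUB r2<-Add1  regs: r0:4,r1:3,r2:Add1,r3:5
  c2: issue MUL r3<-Mul1  regs: r0:4,r1:3,r2:Add1,r3:Mul1
  c3: issue MUL r3<-Mul2  regs: r0:4,r1:3,r2:Add1,r3:Mul2
  c4: CDB Add1=-2; issue SUB r3<-Add1  regs: r0:4,r1:3,r2:-2,r3:Add1
  c5: issue ADD r1<-Add2  regs: r0:4,r1:Add2,r2:-2,r3:Add1
  c6: issue SUB r2<-Add3  regs: r0:4,r1:Add2,r2:Add3,r3:Add1
  c7: CDB Mul1=25; issue MUL r1<-Mul1  regs: r0:4,r1:Mul1,r2:Add3,r3:Add1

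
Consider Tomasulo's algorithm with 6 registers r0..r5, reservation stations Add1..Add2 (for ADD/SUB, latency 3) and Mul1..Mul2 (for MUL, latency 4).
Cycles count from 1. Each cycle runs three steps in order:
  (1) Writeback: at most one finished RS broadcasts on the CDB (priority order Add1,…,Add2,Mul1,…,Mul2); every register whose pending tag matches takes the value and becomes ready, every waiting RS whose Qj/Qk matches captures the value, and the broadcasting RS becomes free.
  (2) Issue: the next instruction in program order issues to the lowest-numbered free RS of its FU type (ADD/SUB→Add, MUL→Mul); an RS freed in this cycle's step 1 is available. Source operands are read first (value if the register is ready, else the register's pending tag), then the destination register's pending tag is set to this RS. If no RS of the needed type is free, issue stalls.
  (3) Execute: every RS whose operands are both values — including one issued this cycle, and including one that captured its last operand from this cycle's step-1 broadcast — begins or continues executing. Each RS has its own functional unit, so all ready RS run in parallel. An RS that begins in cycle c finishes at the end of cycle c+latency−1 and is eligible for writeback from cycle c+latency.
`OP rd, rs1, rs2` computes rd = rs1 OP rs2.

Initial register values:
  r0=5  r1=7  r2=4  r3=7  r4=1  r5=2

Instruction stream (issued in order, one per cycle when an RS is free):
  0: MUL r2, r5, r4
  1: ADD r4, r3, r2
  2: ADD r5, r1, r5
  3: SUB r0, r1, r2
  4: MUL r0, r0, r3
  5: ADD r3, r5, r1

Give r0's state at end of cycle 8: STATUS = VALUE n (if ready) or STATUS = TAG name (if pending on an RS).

STATUS = TAG Mul1

cycle 1: issue MUL r2<-Mul1 // r0:5,r1:7,r2:Mul1,r3:7,r4:1,r5:2
cycle 2: issue ADD r4<-Add1 // r0:5,r1:7,r2:Mul1,r3:7,r4:Add1,r5:2
cycle 3: issue ADD r5<-Add2 // r0:5,r1:7,r2:Mul1,r3:7,r4:Add1,r5:Add2
cycle 4: stall // r0:5,r1:7,r2:Mul1,r3:7,r4:Add1,r5:Add2
cycle 5: CDB Mul1=2; stall // r0:5,r1:7,r2:2,r3:7,r4:Add1,r5:Add2
cycle 6: CDB Add2=9; issue SUB r0<-Add2 // r0:Add2,r1:7,r2:2,r3:7,r4:Add1,r5:9
cycle 7: issue MUL r0<-Mul1 // r0:Mul1,r1:7,r2:2,r3:7,r4:Add1,r5:9
cycle 8: CDB Add1=9; issue ADD r3<-Add1 // r0:Mul1,r1:7,r2:2,r3:Add1,r4:9,r5:9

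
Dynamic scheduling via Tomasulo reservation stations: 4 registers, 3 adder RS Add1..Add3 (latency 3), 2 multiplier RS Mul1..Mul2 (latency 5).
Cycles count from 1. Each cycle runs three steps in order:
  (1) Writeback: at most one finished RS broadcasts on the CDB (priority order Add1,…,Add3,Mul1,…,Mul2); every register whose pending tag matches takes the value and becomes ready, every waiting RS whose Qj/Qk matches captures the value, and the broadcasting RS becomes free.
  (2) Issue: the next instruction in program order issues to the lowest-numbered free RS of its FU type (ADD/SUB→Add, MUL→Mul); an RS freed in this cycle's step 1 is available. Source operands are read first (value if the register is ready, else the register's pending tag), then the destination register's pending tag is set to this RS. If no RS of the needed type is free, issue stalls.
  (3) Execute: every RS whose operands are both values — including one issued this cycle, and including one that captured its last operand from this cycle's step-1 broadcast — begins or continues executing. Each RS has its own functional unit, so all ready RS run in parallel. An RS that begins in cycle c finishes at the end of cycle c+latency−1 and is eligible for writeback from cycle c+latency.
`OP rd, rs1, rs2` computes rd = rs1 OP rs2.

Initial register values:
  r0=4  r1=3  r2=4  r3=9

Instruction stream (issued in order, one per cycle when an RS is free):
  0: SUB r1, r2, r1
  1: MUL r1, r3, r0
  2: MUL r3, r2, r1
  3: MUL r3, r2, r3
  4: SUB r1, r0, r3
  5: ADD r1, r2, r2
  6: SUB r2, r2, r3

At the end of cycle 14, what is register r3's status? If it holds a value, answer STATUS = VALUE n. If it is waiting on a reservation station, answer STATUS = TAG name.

STATUS = TAG Mul1

  c1: issue SUB r1<-Add1  regs: r0:4,r1:Add1,r2:4,r3:9
  c2: issue MUL r1<-Mul1  regs: r0:4,r1:Mul1,r2:4,r3:9
  c3: issue MUL r3<-Mul2  regs: r0:4,r1:Mul1,r2:4,r3:Mul2
  c4: CDB Add1=1; stall  regs: r0:4,r1:Mul1,r2:4,r3:Mul2
  c5: stall  regs: r0:4,r1:Mul1,r2:4,r3:Mul2
  c6: stall  regs: r0:4,r1:Mul1,r2:4,r3:Mul2
  c7: CDB Mul1=36; issue MUL r3<-Mul1  regs: r0:4,r1:36,r2:4,r3:Mul1
  c8: issue SUB r1<-Add1  regs: r0:4,r1:Add1,r2:4,r3:Mul1
  c9: issue ADD r1<-Add2  regs: r0:4,r1:Add2,r2:4,r3:Mul1
  c10: issue SUB r2<-Add3  regs: r0:4,r1:Add2,r2:Add3,r3:Mul1
  c11: -  regs: r0:4,r1:Add2,r2:Add3,r3:Mul1
  c12: CDB Add2=8  regs: r0:4,r1:8,r2:Add3,r3:Mul1
  c13: CDB Mul2=144  regs: r0:4,r1:8,r2:Add3,r3:Mul1
  c14: -  regs: r0:4,r1:8,r2:Add3,r3:Mul1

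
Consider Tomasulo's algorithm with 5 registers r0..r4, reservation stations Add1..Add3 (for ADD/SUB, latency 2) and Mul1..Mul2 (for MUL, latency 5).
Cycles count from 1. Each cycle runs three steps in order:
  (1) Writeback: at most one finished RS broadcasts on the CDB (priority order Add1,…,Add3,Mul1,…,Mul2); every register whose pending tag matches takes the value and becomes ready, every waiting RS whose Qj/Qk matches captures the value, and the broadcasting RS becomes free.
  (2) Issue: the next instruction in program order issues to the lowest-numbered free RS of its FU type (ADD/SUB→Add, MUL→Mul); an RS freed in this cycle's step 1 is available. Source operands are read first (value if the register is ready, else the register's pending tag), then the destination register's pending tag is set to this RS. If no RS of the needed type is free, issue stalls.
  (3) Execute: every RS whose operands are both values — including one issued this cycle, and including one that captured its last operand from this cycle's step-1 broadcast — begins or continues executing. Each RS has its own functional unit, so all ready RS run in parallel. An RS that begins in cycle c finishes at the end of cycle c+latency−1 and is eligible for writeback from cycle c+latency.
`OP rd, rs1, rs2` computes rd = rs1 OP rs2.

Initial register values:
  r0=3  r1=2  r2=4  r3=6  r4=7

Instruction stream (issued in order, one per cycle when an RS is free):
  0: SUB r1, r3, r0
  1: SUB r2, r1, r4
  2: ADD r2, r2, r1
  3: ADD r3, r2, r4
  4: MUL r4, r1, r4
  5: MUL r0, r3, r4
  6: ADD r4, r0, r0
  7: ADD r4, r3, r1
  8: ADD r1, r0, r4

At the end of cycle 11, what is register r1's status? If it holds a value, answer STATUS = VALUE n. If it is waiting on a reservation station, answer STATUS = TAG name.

cycle 1: issue SUB r1<-Add1 // r0:3,r1:Add1,r2:4,r3:6,r4:7
cycle 2: issue SUB r2<-Add2 // r0:3,r1:Add1,r2:Add2,r3:6,r4:7
cycle 3: CDB Add1=3; issue ADD r2<-Add1 // r0:3,r1:3,r2:Add1,r3:6,r4:7
cycle 4: issue ADD r3<-Add3 // r0:3,r1:3,r2:Add1,r3:Add3,r4:7
cycle 5: CDB Add2=-4; issue MUL r4<-Mul1 // r0:3,r1:3,r2:Add1,r3:Add3,r4:Mul1
cycle 6: issue MUL r0<-Mul2 // r0:Mul2,r1:3,r2:Add1,r3:Add3,r4:Mul1
cycle 7: CDB Add1=-1; issue ADD r4<-Add1 // r0:Mul2,r1:3,r2:-1,r3:Add3,r4:Add1
cycle 8: issue ADD r4<-Add2 // r0:Mul2,r1:3,r2:-1,r3:Add3,r4:Add2
cycle 9: CDB Add3=6; issue ADD r1<-Add3 // r0:Mul2,r1:Add3,r2:-1,r3:6,r4:Add2
cycle 10: CDB Mul1=21 // r0:Mul2,r1:Add3,r2:-1,r3:6,r4:Add2
cycle 11: CDB Add2=9 // r0:Mul2,r1:Add3,r2:-1,r3:6,r4:9

STATUS = TAG Add3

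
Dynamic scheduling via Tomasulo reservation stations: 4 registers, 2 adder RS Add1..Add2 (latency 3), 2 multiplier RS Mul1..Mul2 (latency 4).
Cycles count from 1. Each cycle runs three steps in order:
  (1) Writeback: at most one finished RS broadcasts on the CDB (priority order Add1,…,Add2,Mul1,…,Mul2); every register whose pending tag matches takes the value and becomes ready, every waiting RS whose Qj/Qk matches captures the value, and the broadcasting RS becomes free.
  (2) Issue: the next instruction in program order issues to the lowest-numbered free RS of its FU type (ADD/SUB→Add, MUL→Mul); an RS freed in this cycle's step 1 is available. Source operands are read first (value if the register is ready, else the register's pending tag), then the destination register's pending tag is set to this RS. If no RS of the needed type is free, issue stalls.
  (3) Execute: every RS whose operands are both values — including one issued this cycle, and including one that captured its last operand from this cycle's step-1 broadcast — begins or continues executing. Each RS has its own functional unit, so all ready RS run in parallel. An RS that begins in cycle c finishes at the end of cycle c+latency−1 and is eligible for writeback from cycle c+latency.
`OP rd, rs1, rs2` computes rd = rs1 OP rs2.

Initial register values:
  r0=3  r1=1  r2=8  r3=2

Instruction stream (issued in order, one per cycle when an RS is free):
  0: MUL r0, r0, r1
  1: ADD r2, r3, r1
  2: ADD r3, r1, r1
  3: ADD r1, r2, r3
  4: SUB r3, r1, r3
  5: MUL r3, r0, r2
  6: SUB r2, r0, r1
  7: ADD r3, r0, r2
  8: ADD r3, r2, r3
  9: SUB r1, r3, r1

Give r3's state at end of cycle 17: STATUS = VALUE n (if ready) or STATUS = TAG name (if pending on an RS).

c1: issue MUL r0<-Mul1 | r0:Mul1,r1:1,r2:8,r3:2
c2: issue ADD r2<-Add1 | r0:Mul1,r1:1,r2:Add1,r3:2
c3: issue ADD r3<-Add2 | r0:Mul1,r1:1,r2:Add1,r3:Add2
c4: stall | r0:Mul1,r1:1,r2:Add1,r3:Add2
c5: CDB Add1=3; issue ADD r1<-Add1 | r0:Mul1,r1:Add1,r2:3,r3:Add2
c6: CDB Add2=2; issue SUB r3<-Add2 | r0:Mul1,r1:Add1,r2:3,r3:Add2
c7: CDB Mul1=3; issue MUL r3<-Mul1 | r0:3,r1:Add1,r2:3,r3:Mul1
c8: stall | r0:3,r1:Add1,r2:3,r3:Mul1
c9: CDB Add1=5; issue SUB r2<-Add1 | r0:3,r1:5,r2:Add1,r3:Mul1
c10: stall | r0:3,r1:5,r2:Add1,r3:Mul1
c11: CDB Mul1=9; stall | r0:3,r1:5,r2:Add1,r3:9
c12: CDB Add1=-2; issue ADD r3<-Add1 | r0:3,r1:5,r2:-2,r3:Add1
c13: CDB Add2=3; issue ADD r3<-Add2 | r0:3,r1:5,r2:-2,r3:Add2
c14: stall | r0:3,r1:5,r2:-2,r3:Add2
c15: CDB Add1=1; issue SUB r1<-Add1 | r0:3,r1:Add1,r2:-2,r3:Add2
c16: - | r0:3,r1:Add1,r2:-2,r3:Add2
c17: - | r0:3,r1:Add1,r2:-2,r3:Add2

STATUS = TAG Add2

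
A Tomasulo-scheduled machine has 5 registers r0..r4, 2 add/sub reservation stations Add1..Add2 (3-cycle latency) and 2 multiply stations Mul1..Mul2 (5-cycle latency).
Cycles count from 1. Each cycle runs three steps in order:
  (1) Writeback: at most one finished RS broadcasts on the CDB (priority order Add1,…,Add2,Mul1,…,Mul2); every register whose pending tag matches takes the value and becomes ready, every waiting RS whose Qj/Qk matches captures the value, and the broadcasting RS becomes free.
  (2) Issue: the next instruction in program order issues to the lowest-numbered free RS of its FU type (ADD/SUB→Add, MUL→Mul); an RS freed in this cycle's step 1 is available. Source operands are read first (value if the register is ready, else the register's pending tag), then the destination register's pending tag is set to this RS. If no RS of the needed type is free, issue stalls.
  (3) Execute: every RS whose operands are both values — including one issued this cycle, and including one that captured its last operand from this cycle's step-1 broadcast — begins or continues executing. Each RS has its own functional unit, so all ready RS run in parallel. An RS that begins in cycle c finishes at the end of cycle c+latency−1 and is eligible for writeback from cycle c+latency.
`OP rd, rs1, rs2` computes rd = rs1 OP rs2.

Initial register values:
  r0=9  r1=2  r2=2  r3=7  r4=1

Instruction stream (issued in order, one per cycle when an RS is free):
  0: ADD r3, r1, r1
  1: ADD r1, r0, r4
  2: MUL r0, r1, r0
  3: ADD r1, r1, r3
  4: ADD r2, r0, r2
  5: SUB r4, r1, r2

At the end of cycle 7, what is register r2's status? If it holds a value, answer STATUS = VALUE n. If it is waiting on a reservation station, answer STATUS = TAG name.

  c1: issue ADD r3<-Add1  regs: r0:9,r1:2,r2:2,r3:Add1,r4:1
  c2: issue ADD r1<-Add2  regs: r0:9,r1:Add2,r2:2,r3:Add1,r4:1
  c3: issue MUL r0<-Mul1  regs: r0:Mul1,r1:Add2,r2:2,r3:Add1,r4:1
  c4: CDB Add1=4; issue ADD r1<-Add1  regs: r0:Mul1,r1:Add1,r2:2,r3:4,r4:1
  c5: CDB Add2=10; issue ADD r2<-Add2  regs: r0:Mul1,r1:Add1,r2:Add2,r3:4,r4:1
  c6: stall  regs: r0:Mul1,r1:Add1,r2:Add2,r3:4,r4:1
  c7: stall  regs: r0:Mul1,r1:Add1,r2:Add2,r3:4,r4:1

STATUS = TAG Add2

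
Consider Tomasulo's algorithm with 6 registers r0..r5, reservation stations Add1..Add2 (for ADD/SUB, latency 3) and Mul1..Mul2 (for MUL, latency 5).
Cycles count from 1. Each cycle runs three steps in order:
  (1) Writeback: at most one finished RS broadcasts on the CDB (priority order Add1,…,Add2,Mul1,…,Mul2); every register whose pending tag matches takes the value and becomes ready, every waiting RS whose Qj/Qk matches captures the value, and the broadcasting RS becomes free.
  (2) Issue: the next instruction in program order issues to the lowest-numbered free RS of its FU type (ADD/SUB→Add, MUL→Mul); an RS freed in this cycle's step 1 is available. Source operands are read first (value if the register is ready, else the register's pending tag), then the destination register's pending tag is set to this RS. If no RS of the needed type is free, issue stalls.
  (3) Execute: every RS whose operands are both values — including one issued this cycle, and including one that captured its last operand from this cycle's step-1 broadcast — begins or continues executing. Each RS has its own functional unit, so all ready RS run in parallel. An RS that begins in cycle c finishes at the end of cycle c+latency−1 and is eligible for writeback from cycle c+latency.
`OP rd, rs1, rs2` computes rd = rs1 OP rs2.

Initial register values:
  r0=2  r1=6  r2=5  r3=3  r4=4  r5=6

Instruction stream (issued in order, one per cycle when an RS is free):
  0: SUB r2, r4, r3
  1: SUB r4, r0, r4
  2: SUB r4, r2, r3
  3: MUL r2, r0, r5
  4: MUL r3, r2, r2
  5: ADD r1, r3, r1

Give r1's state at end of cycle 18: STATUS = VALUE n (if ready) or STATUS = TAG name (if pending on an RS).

STATUS = VALUE 150

c1: issue SUB r2<-Add1 | r0:2,r1:6,r2:Add1,r3:3,r4:4,r5:6
c2: issue SUB r4<-Add2 | r0:2,r1:6,r2:Add1,r3:3,r4:Add2,r5:6
c3: stall | r0:2,r1:6,r2:Add1,r3:3,r4:Add2,r5:6
c4: CDB Add1=1; issue SUB r4<-Add1 | r0:2,r1:6,r2:1,r3:3,r4:Add1,r5:6
c5: CDB Add2=-2; issue MUL r2<-Mul1 | r0:2,r1:6,r2:Mul1,r3:3,r4:Add1,r5:6
c6: issue MUL r3<-Mul2 | r0:2,r1:6,r2:Mul1,r3:Mul2,r4:Add1,r5:6
c7: CDB Add1=-2; issue ADD r1<-Add1 | r0:2,r1:Add1,r2:Mul1,r3:Mul2,r4:-2,r5:6
c8: - | r0:2,r1:Add1,r2:Mul1,r3:Mul2,r4:-2,r5:6
c9: - | r0:2,r1:Add1,r2:Mul1,r3:Mul2,r4:-2,r5:6
c10: CDB Mul1=12 | r0:2,r1:Add1,r2:12,r3:Mul2,r4:-2,r5:6
c11: - | r0:2,r1:Add1,r2:12,r3:Mul2,r4:-2,r5:6
c12: - | r0:2,r1:Add1,r2:12,r3:Mul2,r4:-2,r5:6
c13: - | r0:2,r1:Add1,r2:12,r3:Mul2,r4:-2,r5:6
c14: - | r0:2,r1:Add1,r2:12,r3:Mul2,r4:-2,r5:6
c15: CDB Mul2=144 | r0:2,r1:Add1,r2:12,r3:144,r4:-2,r5:6
c16: - | r0:2,r1:Add1,r2:12,r3:144,r4:-2,r5:6
c17: - | r0:2,r1:Add1,r2:12,r3:144,r4:-2,r5:6
c18: CDB Add1=150 | r0:2,r1:150,r2:12,r3:144,r4:-2,r5:6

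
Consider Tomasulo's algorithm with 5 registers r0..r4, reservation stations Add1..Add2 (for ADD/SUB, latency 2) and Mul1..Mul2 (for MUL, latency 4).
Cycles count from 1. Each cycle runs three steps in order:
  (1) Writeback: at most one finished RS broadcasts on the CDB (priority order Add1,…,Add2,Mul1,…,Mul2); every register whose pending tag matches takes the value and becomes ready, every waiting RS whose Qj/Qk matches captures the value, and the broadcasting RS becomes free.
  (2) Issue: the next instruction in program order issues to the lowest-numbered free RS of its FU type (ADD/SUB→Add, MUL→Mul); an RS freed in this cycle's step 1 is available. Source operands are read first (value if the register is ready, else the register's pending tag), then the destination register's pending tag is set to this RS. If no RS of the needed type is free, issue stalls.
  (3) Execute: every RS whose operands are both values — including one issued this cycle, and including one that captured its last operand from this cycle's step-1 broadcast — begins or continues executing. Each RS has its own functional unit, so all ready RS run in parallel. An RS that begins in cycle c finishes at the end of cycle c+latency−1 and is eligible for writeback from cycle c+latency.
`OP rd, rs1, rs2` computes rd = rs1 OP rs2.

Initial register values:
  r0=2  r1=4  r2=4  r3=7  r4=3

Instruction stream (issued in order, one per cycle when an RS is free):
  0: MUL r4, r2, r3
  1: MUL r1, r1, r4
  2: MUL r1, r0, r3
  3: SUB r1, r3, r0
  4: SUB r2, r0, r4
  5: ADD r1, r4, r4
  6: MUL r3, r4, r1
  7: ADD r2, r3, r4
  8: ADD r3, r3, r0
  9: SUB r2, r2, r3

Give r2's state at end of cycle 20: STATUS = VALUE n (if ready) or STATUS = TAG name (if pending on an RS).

STATUS = VALUE 26

c1: issue MUL r4<-Mul1 | r0:2,r1:4,r2:4,r3:7,r4:Mul1
c2: issue MUL r1<-Mul2 | r0:2,r1:Mul2,r2:4,r3:7,r4:Mul1
c3: stall | r0:2,r1:Mul2,r2:4,r3:7,r4:Mul1
c4: stall | r0:2,r1:Mul2,r2:4,r3:7,r4:Mul1
c5: CDB Mul1=28; issue MUL r1<-Mul1 | r0:2,r1:Mul1,r2:4,r3:7,r4:28
c6: issue SUB r1<-Add1 | r0:2,r1:Add1,r2:4,r3:7,r4:28
c7: issue SUB r2<-Add2 | r0:2,r1:Add1,r2:Add2,r3:7,r4:28
c8: CDB Add1=5; issue ADD r1<-Add1 | r0:2,r1:Add1,r2:Add2,r3:7,r4:28
c9: CDB Add2=-26; stall | r0:2,r1:Add1,r2:-26,r3:7,r4:28
c10: CDB Add1=56; stall | r0:2,r1:56,r2:-26,r3:7,r4:28
c11: CDB Mul1=14; issue MUL r3<-Mul1 | r0:2,r1:56,r2:-26,r3:Mul1,r4:28
c12: CDB Mul2=112; issue ADD r2<-Add1 | r0:2,r1:56,r2:Add1,r3:Mul1,r4:28
c13: issue ADD r3<-Add2 | r0:2,r1:56,r2:Add1,r3:Add2,r4:28
c14: stall | r0:2,r1:56,r2:Add1,r3:Add2,r4:28
c15: CDB Mul1=1568; stall | r0:2,r1:56,r2:Add1,r3:Add2,r4:28
c16: stall | r0:2,r1:56,r2:Add1,r3:Add2,r4:28
c17: CDB Add1=1596; issue SUB r2<-Add1 | r0:2,r1:56,r2:Add1,r3:Add2,r4:28
c18: CDB Add2=1570 | r0:2,r1:56,r2:Add1,r3:1570,r4:28
c19: - | r0:2,r1:56,r2:Add1,r3:1570,r4:28
c20: CDB Add1=26 | r0:2,r1:56,r2:26,r3:1570,r4:28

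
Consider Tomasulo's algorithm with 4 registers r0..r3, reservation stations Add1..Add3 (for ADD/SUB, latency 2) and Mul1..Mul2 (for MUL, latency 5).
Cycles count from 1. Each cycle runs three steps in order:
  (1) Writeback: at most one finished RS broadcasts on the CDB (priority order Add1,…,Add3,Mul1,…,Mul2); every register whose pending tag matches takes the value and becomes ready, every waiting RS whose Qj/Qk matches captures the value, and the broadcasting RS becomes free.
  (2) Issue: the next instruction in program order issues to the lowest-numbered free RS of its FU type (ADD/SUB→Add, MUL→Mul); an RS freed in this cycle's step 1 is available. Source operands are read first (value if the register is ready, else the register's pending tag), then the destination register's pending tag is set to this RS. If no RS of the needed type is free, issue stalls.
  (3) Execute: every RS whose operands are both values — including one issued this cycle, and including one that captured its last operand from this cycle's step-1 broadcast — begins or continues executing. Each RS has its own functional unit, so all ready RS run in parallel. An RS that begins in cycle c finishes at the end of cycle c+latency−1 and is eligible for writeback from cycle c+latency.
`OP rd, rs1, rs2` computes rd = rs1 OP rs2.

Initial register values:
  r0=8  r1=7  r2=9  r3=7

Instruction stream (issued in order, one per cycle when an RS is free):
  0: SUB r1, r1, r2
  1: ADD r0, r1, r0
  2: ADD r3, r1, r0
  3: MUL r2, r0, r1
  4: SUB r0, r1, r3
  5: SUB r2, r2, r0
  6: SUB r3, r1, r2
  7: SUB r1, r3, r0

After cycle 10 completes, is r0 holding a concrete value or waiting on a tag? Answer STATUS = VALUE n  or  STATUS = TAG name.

STATUS = VALUE -6

c1: issue SUB r1<-Add1 | r0:8,r1:Add1,r2:9,r3:7
c2: issue ADD r0<-Add2 | r0:Add2,r1:Add1,r2:9,r3:7
c3: CDB Add1=-2; issue ADD r3<-Add1 | r0:Add2,r1:-2,r2:9,r3:Add1
c4: issue MUL r2<-Mul1 | r0:Add2,r1:-2,r2:Mul1,r3:Add1
c5: CDB Add2=6; issue SUB r0<-Add2 | r0:Add2,r1:-2,r2:Mul1,r3:Add1
c6: issue SUB r2<-Add3 | r0:Add2,r1:-2,r2:Add3,r3:Add1
c7: CDB Add1=4; issue SUB r3<-Add1 | r0:Add2,r1:-2,r2:Add3,r3:Add1
c8: stall | r0:Add2,r1:-2,r2:Add3,r3:Add1
c9: CDB Add2=-6; issue SUB r1<-Add2 | r0:-6,r1:Add2,r2:Add3,r3:Add1
c10: CDB Mul1=-12 | r0:-6,r1:Add2,r2:Add3,r3:Add1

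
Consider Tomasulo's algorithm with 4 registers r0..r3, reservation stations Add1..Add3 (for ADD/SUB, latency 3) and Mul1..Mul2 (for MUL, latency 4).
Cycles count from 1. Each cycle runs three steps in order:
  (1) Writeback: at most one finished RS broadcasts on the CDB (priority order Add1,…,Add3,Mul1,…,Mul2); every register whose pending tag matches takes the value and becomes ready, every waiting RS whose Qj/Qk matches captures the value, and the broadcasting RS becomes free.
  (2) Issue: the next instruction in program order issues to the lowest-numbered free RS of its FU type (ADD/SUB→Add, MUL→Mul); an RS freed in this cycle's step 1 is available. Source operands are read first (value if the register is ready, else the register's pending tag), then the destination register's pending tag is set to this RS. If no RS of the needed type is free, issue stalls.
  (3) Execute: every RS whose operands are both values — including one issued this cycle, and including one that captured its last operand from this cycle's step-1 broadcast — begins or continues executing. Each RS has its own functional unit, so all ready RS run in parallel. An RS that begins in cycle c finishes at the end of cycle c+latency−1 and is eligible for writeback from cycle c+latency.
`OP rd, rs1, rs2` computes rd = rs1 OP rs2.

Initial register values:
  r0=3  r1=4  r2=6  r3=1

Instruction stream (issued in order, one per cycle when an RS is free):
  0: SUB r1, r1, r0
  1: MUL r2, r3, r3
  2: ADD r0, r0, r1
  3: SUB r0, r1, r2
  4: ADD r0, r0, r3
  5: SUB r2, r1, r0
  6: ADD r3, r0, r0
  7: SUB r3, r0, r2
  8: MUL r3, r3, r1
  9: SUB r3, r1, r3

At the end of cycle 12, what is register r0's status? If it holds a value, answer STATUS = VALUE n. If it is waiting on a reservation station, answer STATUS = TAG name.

cycle 1: issue SUB r1<-Add1 // r0:3,r1:Add1,r2:6,r3:1
cycle 2: issue MUL r2<-Mul1 // r0:3,r1:Add1,r2:Mul1,r3:1
cycle 3: issue ADD r0<-Add2 // r0:Add2,r1:Add1,r2:Mul1,r3:1
cycle 4: CDB Add1=1; issue SUB r0<-Add1 // r0:Add1,r1:1,r2:Mul1,r3:1
cycle 5: issue ADD r0<-Add3 // r0:Add3,r1:1,r2:Mul1,r3:1
cycle 6: CDB Mul1=1; stall // r0:Add3,r1:1,r2:1,r3:1
cycle 7: CDB Add2=4; issue SUB r2<-Add2 // r0:Add3,r1:1,r2:Add2,r3:1
cycle 8: stall // r0:Add3,r1:1,r2:Add2,r3:1
cycle 9: CDB Add1=0; issue ADD r3<-Add1 // r0:Add3,r1:1,r2:Add2,r3:Add1
cycle 10: stall // r0:Add3,r1:1,r2:Add2,r3:Add1
cycle 11: stall // r0:Add3,r1:1,r2:Add2,r3:Add1
cycle 12: CDB Add3=1; issue SUB r3<-Add3 // r0:1,r1:1,r2:Add2,r3:Add3

STATUS = VALUE 1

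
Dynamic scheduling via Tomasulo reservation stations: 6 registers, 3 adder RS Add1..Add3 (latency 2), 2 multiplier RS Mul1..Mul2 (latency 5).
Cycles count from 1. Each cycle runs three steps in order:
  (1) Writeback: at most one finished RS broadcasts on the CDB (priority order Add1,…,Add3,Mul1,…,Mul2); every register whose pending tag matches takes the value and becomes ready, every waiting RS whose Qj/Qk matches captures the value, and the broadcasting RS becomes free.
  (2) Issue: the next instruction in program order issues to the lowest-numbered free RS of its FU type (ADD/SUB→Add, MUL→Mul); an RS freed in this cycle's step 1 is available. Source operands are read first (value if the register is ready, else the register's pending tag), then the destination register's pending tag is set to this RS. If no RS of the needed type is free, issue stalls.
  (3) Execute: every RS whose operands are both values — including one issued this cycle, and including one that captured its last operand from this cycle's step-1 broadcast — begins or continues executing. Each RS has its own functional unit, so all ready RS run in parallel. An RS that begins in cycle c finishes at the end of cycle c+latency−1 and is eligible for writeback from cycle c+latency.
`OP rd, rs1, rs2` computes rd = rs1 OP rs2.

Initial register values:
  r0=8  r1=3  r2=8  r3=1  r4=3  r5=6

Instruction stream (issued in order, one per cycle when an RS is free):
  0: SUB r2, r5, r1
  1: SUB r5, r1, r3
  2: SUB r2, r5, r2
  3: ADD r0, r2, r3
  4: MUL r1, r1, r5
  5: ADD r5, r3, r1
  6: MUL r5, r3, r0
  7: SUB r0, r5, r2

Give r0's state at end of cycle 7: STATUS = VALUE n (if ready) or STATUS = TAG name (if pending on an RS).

STATUS = TAG Add2

cycle 1: issue SUB r2<-Add1 // r0:8,r1:3,r2:Add1,r3:1,r4:3,r5:6
cycle 2: issue SUB r5<-Add2 // r0:8,r1:3,r2:Add1,r3:1,r4:3,r5:Add2
cycle 3: CDB Add1=3; issue SUB r2<-Add1 // r0:8,r1:3,r2:Add1,r3:1,r4:3,r5:Add2
cycle 4: CDB Add2=2; issue ADD r0<-Add2 // r0:Add2,r1:3,r2:Add1,r3:1,r4:3,r5:2
cycle 5: issue MUL r1<-Mul1 // r0:Add2,r1:Mul1,r2:Add1,r3:1,r4:3,r5:2
cycle 6: CDB Add1=-1; issue ADD r5<-Add1 // r0:Add2,r1:Mul1,r2:-1,r3:1,r4:3,r5:Add1
cycle 7: issue MUL r5<-Mul2 // r0:Add2,r1:Mul1,r2:-1,r3:1,r4:3,r5:Mul2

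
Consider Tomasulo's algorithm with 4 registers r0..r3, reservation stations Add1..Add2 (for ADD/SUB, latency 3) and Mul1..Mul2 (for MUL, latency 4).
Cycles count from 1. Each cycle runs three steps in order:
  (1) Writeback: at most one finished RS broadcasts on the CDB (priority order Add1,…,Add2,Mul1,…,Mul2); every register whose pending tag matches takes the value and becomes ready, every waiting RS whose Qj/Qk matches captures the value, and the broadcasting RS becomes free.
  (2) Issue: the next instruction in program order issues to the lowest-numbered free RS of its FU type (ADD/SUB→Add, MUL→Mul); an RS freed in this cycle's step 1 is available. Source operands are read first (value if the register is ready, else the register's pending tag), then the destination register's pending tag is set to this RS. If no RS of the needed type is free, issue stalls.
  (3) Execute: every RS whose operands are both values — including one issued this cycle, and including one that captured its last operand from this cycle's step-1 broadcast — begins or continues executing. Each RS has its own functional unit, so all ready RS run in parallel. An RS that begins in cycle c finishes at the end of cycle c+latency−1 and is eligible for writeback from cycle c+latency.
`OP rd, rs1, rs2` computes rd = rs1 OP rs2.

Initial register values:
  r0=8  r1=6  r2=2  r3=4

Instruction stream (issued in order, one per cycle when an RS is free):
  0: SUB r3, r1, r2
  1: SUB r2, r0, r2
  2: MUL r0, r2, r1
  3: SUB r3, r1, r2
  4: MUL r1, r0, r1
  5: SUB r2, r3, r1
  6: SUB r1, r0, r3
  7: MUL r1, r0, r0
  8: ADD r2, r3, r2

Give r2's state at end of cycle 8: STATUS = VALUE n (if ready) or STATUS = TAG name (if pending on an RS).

STATUS = TAG Add2

c1: issue SUB r3<-Add1 | r0:8,r1:6,r2:2,r3:Add1
c2: issue SUB r2<-Add2 | r0:8,r1:6,r2:Add2,r3:Add1
c3: issue MUL r0<-Mul1 | r0:Mul1,r1:6,r2:Add2,r3:Add1
c4: CDB Add1=4; issue SUB r3<-Add1 | r0:Mul1,r1:6,r2:Add2,r3:Add1
c5: CDB Add2=6; issue MUL r1<-Mul2 | r0:Mul1,r1:Mul2,r2:6,r3:Add1
c6: issue SUB r2<-Add2 | r0:Mul1,r1:Mul2,r2:Add2,r3:Add1
c7: stall | r0:Mul1,r1:Mul2,r2:Add2,r3:Add1
c8: CDB Add1=0; issue SUB r1<-Add1 | r0:Mul1,r1:Add1,r2:Add2,r3:0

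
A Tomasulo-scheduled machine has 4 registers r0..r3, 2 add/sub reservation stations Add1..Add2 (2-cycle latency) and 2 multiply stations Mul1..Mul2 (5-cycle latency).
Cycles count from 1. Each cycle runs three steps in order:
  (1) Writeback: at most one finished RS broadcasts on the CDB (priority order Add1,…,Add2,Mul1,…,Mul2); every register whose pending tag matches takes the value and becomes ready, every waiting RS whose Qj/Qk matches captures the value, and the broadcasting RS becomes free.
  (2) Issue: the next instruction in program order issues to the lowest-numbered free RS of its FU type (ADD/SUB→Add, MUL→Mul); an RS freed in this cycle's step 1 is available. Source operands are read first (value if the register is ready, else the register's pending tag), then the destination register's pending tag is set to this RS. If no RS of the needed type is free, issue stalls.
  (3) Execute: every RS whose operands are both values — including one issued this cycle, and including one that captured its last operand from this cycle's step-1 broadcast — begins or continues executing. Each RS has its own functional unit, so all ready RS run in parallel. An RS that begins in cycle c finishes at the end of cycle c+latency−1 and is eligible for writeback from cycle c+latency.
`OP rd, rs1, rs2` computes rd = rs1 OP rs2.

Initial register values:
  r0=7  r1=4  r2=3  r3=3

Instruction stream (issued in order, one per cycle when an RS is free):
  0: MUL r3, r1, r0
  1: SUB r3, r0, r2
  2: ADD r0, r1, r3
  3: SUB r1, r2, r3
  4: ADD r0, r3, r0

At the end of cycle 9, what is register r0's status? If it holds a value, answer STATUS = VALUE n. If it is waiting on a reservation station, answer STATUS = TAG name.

  c1: issue MUL r3<-Mul1  regs: r0:7,r1:4,r2:3,r3:Mul1
  c2: issue SUB r3<-Add1  regs: r0:7,r1:4,r2:3,r3:Add1
  c3: issue ADD r0<-Add2  regs: r0:Add2,r1:4,r2:3,r3:Add1
  c4: CDB Add1=4; issue SUB r1<-Add1  regs: r0:Add2,r1:Add1,r2:3,r3:4
  c5: stall  regs: r0:Add2,r1:Add1,r2:3,r3:4
  c6: CDB Add1=-1; issue ADD r0<-Add1  regs: r0:Add1,r1:-1,r2:3,r3:4
  c7: CDB Add2=8  regs: r0:Add1,r1:-1,r2:3,r3:4
  c8: CDB Mul1=28  regs: r0:Add1,r1:-1,r2:3,r3:4
  c9: CDB Add1=12  regs: r0:12,r1:-1,r2:3,r3:4

STATUS = VALUE 12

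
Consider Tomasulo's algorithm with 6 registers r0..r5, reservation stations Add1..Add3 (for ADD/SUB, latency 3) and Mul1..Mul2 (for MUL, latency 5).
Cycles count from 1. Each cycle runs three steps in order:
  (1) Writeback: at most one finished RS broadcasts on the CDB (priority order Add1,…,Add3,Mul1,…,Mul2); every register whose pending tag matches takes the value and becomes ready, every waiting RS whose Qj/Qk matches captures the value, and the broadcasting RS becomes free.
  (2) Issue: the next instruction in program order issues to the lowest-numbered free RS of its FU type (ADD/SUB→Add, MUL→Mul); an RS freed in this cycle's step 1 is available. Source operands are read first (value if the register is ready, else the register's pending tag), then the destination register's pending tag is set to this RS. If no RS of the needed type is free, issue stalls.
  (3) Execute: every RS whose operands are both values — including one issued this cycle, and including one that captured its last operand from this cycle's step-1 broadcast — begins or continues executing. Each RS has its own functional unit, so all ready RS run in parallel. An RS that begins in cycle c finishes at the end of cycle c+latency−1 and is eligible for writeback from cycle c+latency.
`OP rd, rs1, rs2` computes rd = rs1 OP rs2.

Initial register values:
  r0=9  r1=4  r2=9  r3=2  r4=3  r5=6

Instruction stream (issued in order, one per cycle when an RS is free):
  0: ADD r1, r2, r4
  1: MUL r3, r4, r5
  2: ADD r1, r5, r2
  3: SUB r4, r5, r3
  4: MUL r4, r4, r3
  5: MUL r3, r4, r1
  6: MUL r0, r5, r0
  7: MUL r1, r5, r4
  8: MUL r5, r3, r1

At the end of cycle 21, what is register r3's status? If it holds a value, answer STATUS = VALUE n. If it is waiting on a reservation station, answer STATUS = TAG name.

cycle 1: issue ADD r1<-Add1 // r0:9,r1:Add1,r2:9,r3:2,r4:3,r5:6
cycle 2: issue MUL r3<-Mul1 // r0:9,r1:Add1,r2:9,r3:Mul1,r4:3,r5:6
cycle 3: issue ADD r1<-Add2 // r0:9,r1:Add2,r2:9,r3:Mul1,r4:3,r5:6
cycle 4: CDB Add1=12; issue SUB r4<-Add1 // r0:9,r1:Add2,r2:9,r3:Mul1,r4:Add1,r5:6
cycle 5: issue MUL r4<-Mul2 // r0:9,r1:Add2,r2:9,r3:Mul1,r4:Mul2,r5:6
cycle 6: CDB Add2=15; stall // r0:9,r1:15,r2:9,r3:Mul1,r4:Mul2,r5:6
cycle 7: CDB Mul1=18; issue MUL r3<-Mul1 // r0:9,r1:15,r2:9,r3:Mul1,r4:Mul2,r5:6
cycle 8: stall // r0:9,r1:15,r2:9,r3:Mul1,r4:Mul2,r5:6
cycle 9: stall // r0:9,r1:15,r2:9,r3:Mul1,r4:Mul2,r5:6
cycle 10: CDB Add1=-12; stall // r0:9,r1:15,r2:9,r3:Mul1,r4:Mul2,r5:6
cycle 11: stall // r0:9,r1:15,r2:9,r3:Mul1,r4:Mul2,r5:6
cycle 12: stall // r0:9,r1:15,r2:9,r3:Mul1,r4:Mul2,r5:6
cycle 13: stall // r0:9,r1:15,r2:9,r3:Mul1,r4:Mul2,r5:6
cycle 14: stall // r0:9,r1:15,r2:9,r3:Mul1,r4:Mul2,r5:6
cycle 15: CDB Mul2=-216; issue MUL r0<-Mul2 // r0:Mul2,r1:15,r2:9,r3:Mul1,r4:-216,r5:6
cycle 16: stall // r0:Mul2,r1:15,r2:9,r3:Mul1,r4:-216,r5:6
cycle 17: stall // r0:Mul2,r1:15,r2:9,r3:Mul1,r4:-216,r5:6
cycle 18: stall // r0:Mul2,r1:15,r2:9,r3:Mul1,r4:-216,r5:6
cycle 19: stall // r0:Mul2,r1:15,r2:9,r3:Mul1,r4:-216,r5:6
cycle 20: CDB Mul1=-3240; issue MUL r1<-Mul1 // r0:Mul2,r1:Mul1,r2:9,r3:-3240,r4:-216,r5:6
cycle 21: CDB Mul2=54; issue MUL r5<-Mul2 // r0:54,r1:Mul1,r2:9,r3:-3240,r4:-216,r5:Mul2

STATUS = VALUE -3240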